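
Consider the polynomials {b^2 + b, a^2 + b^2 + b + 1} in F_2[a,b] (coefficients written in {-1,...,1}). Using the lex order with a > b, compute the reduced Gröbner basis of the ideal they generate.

f_1 = b^2 + b, LT = b^2.
f_2 = a^2 + b^2 + b + 1, LT = a^2.

The S-polynomials (S(f_1,f_2)) all reduce to 0 modulo the current basis, so we have a Gröbner basis.

G = {a^2 + 1, b^2 + b}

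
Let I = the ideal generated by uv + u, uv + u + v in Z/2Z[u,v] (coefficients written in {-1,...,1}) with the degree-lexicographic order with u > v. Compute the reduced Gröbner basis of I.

G = {u, v}

This is the nonlinear analogue of row-reducing a linear system.

f_1 = uv + u, LT = uv.
f_2 = uv + u + v, LT = uv.

S(f_1,f_2): lcm = uv. S = v.
  leading term v: no divisor's leading term divides it; move v to the remainder.
  remainder v ≠ 0; add g_3 = v to the basis.

S(f_1,g_3): lcm = uv. S = u.
  leading term u: no divisor's leading term divides it; move u to the remainder.
  remainder u ≠ 0; add g_4 = u to the basis.

The other S-polynomials (S(f_2,g_3), S(f_1,g_4), S(f_2,g_4), S(g_3,g_4)) all reduce to 0 modulo the current basis, so we have a Gröbner basis.
Inter-reduce: drop elements whose leading term is divisible by another's, tail-reduce, and make monic.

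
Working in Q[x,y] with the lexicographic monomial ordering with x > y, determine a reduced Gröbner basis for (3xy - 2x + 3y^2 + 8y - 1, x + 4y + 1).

G = {x + 4y + 1, y^2 - 13/9y - 1/9}

f_1 = 3xy - 2x + 3y^2 + 8y - 1, LT = xy.
f_2 = x + 4y + 1, LT = x.

S(f_1,f_2): lcm = xy. S = -2/3x - 3y^2 + 5/3y - 1/3.
  leading term x: subtract (-2/3)·f_2 from -2/3x - 3y^2 + 5/3y - 1/3 → -3y^2 + 13/3y + 1/3
  leading term y^2: no divisor's leading term divides it; move -3y^2 to the remainder.
  leading term y: no divisor's leading term divides it; move 13/3y to the remainder.
  leading term 1: no divisor's leading term divides it; move 1/3 to the remainder.
  remainder -3y^2 + 13/3y + 1/3 ≠ 0; add g_3 = -3y^2 + 13/3y + 1/3 to the basis.

The other S-polynomials (S(f_1,g_3), S(f_2,g_3)) all reduce to 0 modulo the current basis, so we have a Gröbner basis.
Inter-reduce: drop elements whose leading term is divisible by another's, tail-reduce, and make monic.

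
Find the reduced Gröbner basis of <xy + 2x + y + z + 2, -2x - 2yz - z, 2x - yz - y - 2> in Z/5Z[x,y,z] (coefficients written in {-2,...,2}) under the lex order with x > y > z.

f_1 = xy + 2x + y + z + 2, LT = xy.
f_2 = -2x - 2yz - z, LT = x.
f_3 = 2x - yz - y - 2, LT = x.

S(f_1,f_2): lcm = xy. S = 2x - y^{2}z + 2yz + y + z + 2.
  leading term x: subtract (-1)·f_2 from 2x - y^{2}z + 2yz + y + z + 2 → -y^{2}z + y + 2
  leading term y^{2}z: no divisor's leading term divides it; move -y^{2}z to the remainder.
  leading term y: no divisor's leading term divides it; move y to the remainder.
  leading term 1: no divisor's leading term divides it; move 2 to the remainder.
  remainder -y^{2}z + y + 2 ≠ 0; add g_4 = -y^{2}z + y + 2 to the basis.

S(f_1,f_3): lcm = xy. S = 2x - 2y^{2}z - 2y^{2} + 2y + z + 2.
  leading term x: subtract (-1)·f_2 from 2x - 2y^{2}z - 2y^{2} + 2y + z + 2 → -2y^{2}z - 2y^{2} - 2yz + 2y + 2
  leading term y^{2}z: subtract (2)·g_4 from -2y^{2}z - 2y^{2} - 2yz + 2y + 2 → -2y^{2} - 2yz - 2
  leading term y^{2}: no divisor's leading term divides it; move -2y^{2} to the remainder.
  leading term yz: no divisor's leading term divides it; move -2yz to the remainder.
  leading term 1: no divisor's leading term divides it; move -2 to the remainder.
  remainder -2y^{2} - 2yz - 2 ≠ 0; add g_5 = -2y^{2} - 2yz - 2 to the basis.

S(f_2,f_3): lcm = x. S = -yz - 2y - 2z + 1.
  leading term yz: no divisor's leading term divides it; move -yz to the remainder.
  leading term y: no divisor's leading term divides it; move -2y to the remainder.
  leading term z: no divisor's leading term divides it; move -2z to the remainder.
  leading term 1: no divisor's leading term divides it; move 1 to the remainder.
  remainder -yz - 2y - 2z + 1 ≠ 0; add g_6 = -yz - 2y - 2z + 1 to the basis.

S(f_1,g_4): lcm = xy^{2}z. S = 2xyz + xy + 2x + y^{2}z + yz^{2} + 2yz.
  leading term xyz: subtract (2z)·f_1 from 2xyz + xy + 2x + y^{2}z + yz^{2} + 2yz → xy + xz + 2x + y^{2}z + yz^{2} - 2z^{2} + z
  leading term xy: subtract (1)·f_1 from xy + xz + 2x + y^{2}z + yz^{2} - 2z^{2} + z → xz + y^{2}z + yz^{2} - y - 2z^{2} - 2
  leading term xz: subtract (2z)·f_2 from xz + y^{2}z + yz^{2} - y - 2z^{2} - 2 → y^{2}z - y - 2
  leading term y^{2}z: subtract (-1)·g_4 from y^{2}z - y - 2 → 0
  remainder 0.

S(f_2,g_4): leading monomials are coprime, so the S-polynomial reduces to 0 (Buchberger's first criterion).
S(f_3,g_4): leading monomials are coprime, so the S-polynomial reduces to 0 (Buchberger's first criterion).
S(f_1,g_5): lcm = xy^{2}. S = -xyz + 2xy - x + y^{2} + yz + 2y.
  leading term xyz: subtract (-z)·f_1 from -xyz + 2xy - x + y^{2} + yz + 2y → 2xy + 2xz - x + y^{2} + 2yz + 2y + z^{2} + 2z
  leading term xy: subtract (2)·f_1 from 2xy + 2xz - x + y^{2} + 2yz + 2y + z^{2} + 2z → 2xz + y^{2} + 2yz + z^{2} + 1
  leading term xz: subtract (-z)·f_2 from 2xz + y^{2} + 2yz + z^{2} + 1 → y^{2} - 2yz^{2} + 2yz + 1
  leading term y^{2}: subtract (2)·g_5 from y^{2} - 2yz^{2} + 2yz + 1 → -2yz^{2} + yz
  leading term yz^{2}: subtract (2z)·g_6 from -2yz^{2} + yz → -z^{2} - 2z
  leading term z^{2}: no divisor's leading term divides it; move -z^{2} to the remainder.
  leading term z: no divisor's leading term divides it; move -2z to the remainder.
  remainder -z^{2} - 2z ≠ 0; add g_7 = -z^{2} - 2z to the basis.

S(f_2,g_5): leading monomials are coprime, so the S-polynomial reduces to 0 (Buchberger's first criterion).
S(f_3,g_5): leading monomials are coprime, so the S-polynomial reduces to 0 (Buchberger's first criterion).
S(g_4,g_5): lcm = y^{2}z. S = -yz^{2} - y - z - 2.
  leading term yz^{2}: subtract (z)·g_6 from -yz^{2} - y - z - 2 → 2yz - y + 2z^{2} - 2z - 2
  leading term yz: subtract (-2)·g_6 from 2yz - y + 2z^{2} - 2z - 2 → 2z^{2} - z
  leading term z^{2}: subtract (-2)·g_7 from 2z^{2} - z → 0
  remainder 0.

S(f_1,g_6): lcm = xyz. S = -2xy + x + yz + z^{2} + 2z.
  leading term xy: subtract (-2)·f_1 from -2xy + x + yz + z^{2} + 2z → yz + 2y + z^{2} - z - 1
  leading term yz: subtract (-1)·g_6 from yz + 2y + z^{2} - z - 1 → z^{2} + 2z
  leading term z^{2}: subtract (-1)·g_7 from z^{2} + 2z → 0
  remainder 0.

S(f_2,g_6): leading monomials are coprime, so the S-polynomial reduces to 0 (Buchberger's first criterion).
S(f_3,g_6): leading monomials are coprime, so the S-polynomial reduces to 0 (Buchberger's first criterion).
S(g_4,g_6): lcm = y^{2}z. S = -2y^{2} - 2yz - 2.
  leading term y^{2}: subtract (1)·g_5 from -2y^{2} - 2yz - 2 → 0
  remainder 0.

S(g_5,g_6): lcm = y^{2}z. S = -2y^{2} + yz^{2} - 2yz + y + z.
  leading term y^{2}: subtract (1)·g_5 from -2y^{2} + yz^{2} - 2yz + y + z → yz^{2} + y + z + 2
  leading term yz^{2}: subtract (-z)·g_6 from yz^{2} + y + z + 2 → -2yz + y - 2z^{2} + 2z + 2
  leading term yz: subtract (2)·g_6 from -2yz + y - 2z^{2} + 2z + 2 → -2z^{2} + z
  leading term z^{2}: subtract (2)·g_7 from -2z^{2} + z → 0
  remainder 0.

S(f_1,g_7): leading monomials are coprime, so the S-polynomial reduces to 0 (Buchberger's first criterion).
S(f_2,g_7): leading monomials are coprime, so the S-polynomial reduces to 0 (Buchberger's first criterion).
S(f_3,g_7): leading monomials are coprime, so the S-polynomial reduces to 0 (Buchberger's first criterion).
S(g_4,g_7): lcm = y^{2}z^{2}. S = -2y^{2}z - yz - 2z.
  leading term y^{2}z: subtract (2)·g_4 from -2y^{2}z - yz - 2z → -yz - 2y - 2z + 1
  leading term yz: subtract (1)·g_6 from -yz - 2y - 2z + 1 → 0
  remainder 0.

S(g_5,g_7): leading monomials are coprime, so the S-polynomial reduces to 0 (Buchberger's first criterion).
S(g_6,g_7): lcm = yz^{2}. S = 2z^{2} - z.
  leading term z^{2}: subtract (-2)·g_7 from 2z^{2} - z → 0
  remainder 0.

Every S-polynomial of the final basis reduces to 0, so we have a Gröbner basis.
Inter-reduce: drop elements whose leading term is divisible by another's, tail-reduce, and make monic.

G = {x - 2y + z + 1, y^{2} - 2y - 2z + 2, yz + 2y + 2z - 1, z^{2} + 2z}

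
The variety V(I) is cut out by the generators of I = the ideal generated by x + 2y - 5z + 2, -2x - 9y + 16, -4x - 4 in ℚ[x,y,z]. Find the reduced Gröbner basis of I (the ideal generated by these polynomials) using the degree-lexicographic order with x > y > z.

G = {x + 1, y - 2, z - 1}

Buchberger's algorithm terminates because the ascending chain of leading-term ideals stabilizes.

f_1 = x + 2y - 5z + 2, LT = x.
f_2 = -2x - 9y + 16, LT = x.
f_3 = -4x - 4, LT = x.

S(f_1,f_2): lcm = x. S = -5/2y - 5z + 10.
  leading term y: no divisor's leading term divides it; move -5/2y to the remainder.
  leading term z: no divisor's leading term divides it; move -5z to the remainder.
  leading term 1: no divisor's leading term divides it; move 10 to the remainder.
  remainder -5/2y - 5z + 10 ≠ 0; add g_4 = -5/2y - 5z + 10 to the basis.

S(f_1,f_3): lcm = x. S = 2y - 5z + 1.
  leading term y: subtract (-⅘)·g_4 from 2y - 5z + 1 → -9z + 9
  leading term z: no divisor's leading term divides it; move -9z to the remainder.
  leading term 1: no divisor's leading term divides it; move 9 to the remainder.
  remainder -9z + 9 ≠ 0; add g_5 = -9z + 9 to the basis.

The other S-polynomials (S(f_2,f_3), S(f_1,g_4), S(f_2,g_4), S(f_3,g_4), S(f_1,g_5), S(f_2,g_5), S(f_3,g_5), S(g_4,g_5)) all reduce to 0 modulo the current basis, so we have a Gröbner basis.
Inter-reduce: drop elements whose leading term is divisible by another's, tail-reduce, and make monic.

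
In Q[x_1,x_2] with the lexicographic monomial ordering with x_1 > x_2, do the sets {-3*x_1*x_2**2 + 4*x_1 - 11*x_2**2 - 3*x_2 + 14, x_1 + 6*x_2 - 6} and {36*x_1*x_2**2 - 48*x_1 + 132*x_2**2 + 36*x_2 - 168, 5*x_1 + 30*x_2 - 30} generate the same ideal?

Equality of ideals is decidable: compute both reduced Gröbner bases (unique for the ordering) and check whether they agree.
Buchberger on the first generating set:
f_1 = -3*x_1*x_2**2 + 4*x_1 - 11*x_2**2 - 3*x_2 + 14, LT = x_1*x_2**2.
f_2 = x_1 + 6*x_2 - 6, LT = x_1.

S(f_1,f_2): lcm = x_1*x_2**2. S = -4/3*x_1 - 6*x_2**3 + 29/3*x_2**2 + x_2 - 14/3.
  leading term x_1: subtract (-4/3)·f_2 from -4/3*x_1 - 6*x_2**3 + 29/3*x_2**2 + x_2 - 14/3 → -6*x_2**3 + 29/3*x_2**2 + 9*x_2 - 38/3
  leading term x_2**3: no divisor's leading term divides it; move -6*x_2**3 to the remainder.
  leading term x_2**2: no divisor's leading term divides it; move 29/3*x_2**2 to the remainder.
  leading term x_2: no divisor's leading term divides it; move 9*x_2 to the remainder.
  leading term 1: no divisor's leading term divides it; move -38/3 to the remainder.
  remainder -6*x_2**3 + 29/3*x_2**2 + 9*x_2 - 38/3 ≠ 0; add g_3 = -6*x_2**3 + 29/3*x_2**2 + 9*x_2 - 38/3 to the basis.

The other S-polynomials (S(f_1,g_3), S(f_2,g_3)) all reduce to 0 modulo the current basis, so we have a Gröbner basis.
Inter-reduce: drop elements whose leading term is divisible by another's, tail-reduce, and make monic.
Reduced Gröbner basis: {x_1 + 6*x_2 - 6, x_2**3 - 29/18*x_2**2 - 3/2*x_2 + 19/9}.

Buchberger on the second generating set:
h_1 = 36*x_1*x_2**2 - 48*x_1 + 132*x_2**2 + 36*x_2 - 168, LT = x_1*x_2**2.
h_2 = 5*x_1 + 30*x_2 - 30, LT = x_1.

S(h_1,h_2): lcm = x_1*x_2**2. S = -4/3*x_1 - 6*x_2**3 + 29/3*x_2**2 + x_2 - 14/3.
  leading term x_1: subtract (-4/15)·h_2 from -4/3*x_1 - 6*x_2**3 + 29/3*x_2**2 + x_2 - 14/3 → -6*x_2**3 + 29/3*x_2**2 + 9*x_2 - 38/3
  leading term x_2**3: no divisor's leading term divides it; move -6*x_2**3 to the remainder.
  leading term x_2**2: no divisor's leading term divides it; move 29/3*x_2**2 to the remainder.
  leading term x_2: no divisor's leading term divides it; move 9*x_2 to the remainder.
  leading term 1: no divisor's leading term divides it; move -38/3 to the remainder.
  remainder -6*x_2**3 + 29/3*x_2**2 + 9*x_2 - 38/3 ≠ 0; add k_3 = -6*x_2**3 + 29/3*x_2**2 + 9*x_2 - 38/3 to the basis.

The other S-polynomials (S(h_1,k_3), S(h_2,k_3)) all reduce to 0 modulo the current basis, so we have a Gröbner basis.
Inter-reduce: drop elements whose leading term is divisible by another's, tail-reduce, and make monic.
Reduced Gröbner basis: {x_1 + 6*x_2 - 6, x_2**3 - 29/18*x_2**2 - 3/2*x_2 + 19/9}.

Same reduced basis, so the two generating sets span the same ideal.

Yes, the ideals are equal.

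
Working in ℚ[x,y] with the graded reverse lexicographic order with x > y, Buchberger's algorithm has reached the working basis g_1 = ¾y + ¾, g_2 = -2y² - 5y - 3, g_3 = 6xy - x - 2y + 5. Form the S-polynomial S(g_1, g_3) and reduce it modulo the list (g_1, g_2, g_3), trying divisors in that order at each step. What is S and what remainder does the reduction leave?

S(g_1, g_3) = 7/6x + ⅓y - ⅚; remainder on division = 7/6x - 7/6.

lcm(LM(g_1), LM(g_3)) = xy.
S = (lcm/LT(g_1))·g_1 − (lcm/LT(g_3))·g_3 = 7/6x + ⅓y - ⅚.
Reduce S modulo (g_1, g_2, g_3) in that order:
  leading term x: no divisor's leading term divides it; move 7/6x to the remainder.
  leading term y: subtract (4/9)·g_1 from ⅓y - ⅚ → -7/6
  leading term 1: no divisor's leading term divides it; move -7/6 to the remainder.
The remainder 7/6x - 7/6 is nonzero, so it would be added as the next basis element.
This is the inner loop of Buchberger's algorithm — each nonzero remainder becomes a new basis element.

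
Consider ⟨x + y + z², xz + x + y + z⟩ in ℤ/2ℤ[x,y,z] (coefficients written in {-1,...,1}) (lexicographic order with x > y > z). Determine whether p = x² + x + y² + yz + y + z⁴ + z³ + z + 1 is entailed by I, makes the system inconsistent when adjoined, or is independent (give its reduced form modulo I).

Adjoining x² + x + y² + yz + y + z⁴ + z³ + z + 1 makes the ideal the whole ring: the system is inconsistent.

First compute the reduced Gröbner basis of I by Buchberger's algorithm.
f_1 = x + y + z², LT = x.
f_2 = xz + x + y + z, LT = xz.

S(f_1,f_2): lcm = xz. S = x + yz + y + z³ + z.
  reduce S modulo (f_1, f_2):
  remainder yz + z³ + z² + z ≠ 0; add h_3 = yz + z³ + z² + z to the basis.

The other S-polynomials (S(f_1,h_3), S(f_2,h_3)) all reduce to 0 modulo the current basis, so we have a Gröbner basis.
Inter-reduce: drop elements whose leading term is divisible by another's, tail-reduce, and make monic.
Reduced Gröbner basis: {x + y + z², yz + z³ + z² + z}.
Label its elements g_1 = x + y + z², g_2 = yz + z³ + z² + z.

Reduce p = x² + x + y² + yz + y + z⁴ + z³ + z + 1 modulo G:
  leading term x²: subtract (x)·g_1 from x² + x + y² + yz + y + z⁴ + z³ + z + 1 → xy + xz² + x + y² + yz + y + z⁴ + z³ + z + 1
  leading term xy: subtract (y)·g_1 from xy + xz² + x + y² + yz + y + z⁴ + z³ + z + 1 → xz² + x + yz² + yz + y + z⁴ + z³ + z + 1
  leading term xz²: subtract (z²)·g_1 from xz² + x + yz² + yz + y + z⁴ + z³ + z + 1 → x + yz + y + z³ + z + 1
  leading term x: subtract (1)·g_1 from x + yz + y + z³ + z + 1 → yz + z³ + z² + z + 1
  leading term yz: subtract (1)·g_2 from yz + z³ + z² + z + 1 → 1
  leading term 1: no divisor's leading term divides it; move 1 to the remainder.
  normal form = 1.
The normal form is nonzero, so p ∉ I. Since p minus its normal form lies in I, I + (p) = I + (r) where r = 1; decide whether this ideal is the whole ring.
Here r = 1 is a nonzero constant, hence a unit: 1 ∈ I + (p), the Gröbner basis of I + (p) is {1}, and the enlarged system has no common solution — adjoining p is inconsistent.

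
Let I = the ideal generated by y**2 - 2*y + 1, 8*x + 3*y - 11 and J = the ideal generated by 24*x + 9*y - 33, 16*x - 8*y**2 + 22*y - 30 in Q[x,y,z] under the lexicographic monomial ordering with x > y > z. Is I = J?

Equality of ideals is decidable: compute both reduced Gröbner bases (unique for the ordering) and check whether they agree.
Buchberger on the first generating set:
f_1 = y**2 - 2*y + 1, LT = y**2.
f_2 = 8*x + 3*y - 11, LT = x.

The S-polynomials (S(f_1,f_2)) all reduce to 0 modulo the current basis, so we have a Gröbner basis.
Inter-reduce: drop elements whose leading term is divisible by another's, tail-reduce, and make monic.
Reduced Gröbner basis: {x + 3/8*y - 11/8, y**2 - 2*y + 1}.

Buchberger on the second generating set:
h_1 = 24*x + 9*y - 33, LT = x.
h_2 = 16*x - 8*y**2 + 22*y - 30, LT = x.

S(h_1,h_2): lcm = x. S = 1/2*y**2 - y + 1/2.
  leading term y**2: no divisor's leading term divides it; move 1/2*y**2 to the remainder.
  leading term y: no divisor's leading term divides it; move -y to the remainder.
  leading term 1: no divisor's leading term divides it; move 1/2 to the remainder.
  remainder 1/2*y**2 - y + 1/2 ≠ 0; add k_3 = 1/2*y**2 - y + 1/2 to the basis.

The other S-polynomials (S(h_1,k_3), S(h_2,k_3)) all reduce to 0 modulo the current basis, so we have a Gröbner basis.
Inter-reduce: drop elements whose leading term is divisible by another's, tail-reduce, and make monic.
Reduced Gröbner basis: {x + 3/8*y - 11/8, y**2 - 2*y + 1}.

These coincide, so the ideals are equal.

Yes, the ideals are equal.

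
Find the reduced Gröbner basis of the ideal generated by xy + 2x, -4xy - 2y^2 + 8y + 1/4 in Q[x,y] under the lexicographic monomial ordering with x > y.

The reduced Gröbner basis is the canonical form of the ideal for this ordering.

f_1 = xy + 2x, LT = xy.
f_2 = -4xy - 2y^2 + 8y + 1/4, LT = xy.

S(f_1,f_2): lcm = xy. S = 2x - 1/2y^2 + 2y + 1/16.
  leading term x: no divisor's leading term divides it; move 2x to the remainder.
  leading term y^2: no divisor's leading term divides it; move -1/2y^2 to the remainder.
  leading term y: no divisor's leading term divides it; move 2y to the remainder.
  leading term 1: no divisor's leading term divides it; move 1/16 to the remainder.
  remainder 2x - 1/2y^2 + 2y + 1/16 ≠ 0; add g_3 = 2x - 1/2y^2 + 2y + 1/16 to the basis.

S(f_1,g_3): lcm = xy. S = 2x + 1/4y^3 - y^2 - 1/32y.
  leading term x: subtract (1)·g_3 from 2x + 1/4y^3 - y^2 - 1/32y → 1/4y^3 - 1/2y^2 - 65/32y - 1/16
  leading term y^3: no divisor's leading term divides it; move 1/4y^3 to the remainder.
  leading term y^2: no divisor's leading term divides it; move -1/2y^2 to the remainder.
  leading term y: no divisor's leading term divides it; move -65/32y to the remainder.
  leading term 1: no divisor's leading term divides it; move -1/16 to the remainder.
  remainder 1/4y^3 - 1/2y^2 - 65/32y - 1/16 ≠ 0; add g_4 = 1/4y^3 - 1/2y^2 - 65/32y - 1/16 to the basis.

The other S-polynomials (S(f_2,g_3), S(f_1,g_4), S(f_2,g_4), S(g_3,g_4)) all reduce to 0 modulo the current basis, so we have a Gröbner basis.
Inter-reduce: drop elements whose leading term is divisible by another's, tail-reduce, and make monic.

G = {x - 1/4y^2 + y + 1/32, y^3 - 2y^2 - 65/8y - 1/4}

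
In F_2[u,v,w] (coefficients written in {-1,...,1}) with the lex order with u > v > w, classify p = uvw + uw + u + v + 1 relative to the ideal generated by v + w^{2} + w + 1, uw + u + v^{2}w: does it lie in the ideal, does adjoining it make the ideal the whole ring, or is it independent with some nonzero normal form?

First compute the reduced Gröbner basis of I by Buchberger's algorithm.
f_1 = v + w^{2} + w + 1, LT = v.
f_2 = uw + u + v^{2}w, LT = uw.

The S-polynomials (S(f_1,f_2)) all reduce to 0 modulo the current basis, so we have a Gröbner basis.
Inter-reduce: drop elements whose leading term is divisible by another's, tail-reduce, and make monic.
Reduced Gröbner basis: {uw + u + w^{5} + w^{3} + w, v + w^{2} + w + 1}.
Label its elements g_1 = uw + u + w^{5} + w^{3} + w, g_2 = v + w^{2} + w + 1.

Reduce p = uvw + uw + u + v + 1 modulo G:
  leading term uvw: subtract (v)·g_1 from uvw + uw + u + v + 1 → uv + uw + u + vw^{5} + vw^{3} + vw + v + 1
  leading term uv: subtract (u)·g_2 from uv + uw + u + vw^{5} + vw^{3} + vw + v + 1 → uw^{2} + vw^{5} + vw^{3} + vw + v + 1
  leading term uw^{2}: subtract (w)·g_1 from uw^{2} + vw^{5} + vw^{3} + vw + v + 1 → uw + vw^{5} + vw^{3} + vw + v + w^{6} + w^{4} + w^{2} + 1
  leading term uw: subtract (1)·g_1 from uw + vw^{5} + vw^{3} + vw + v + w^{6} + w^{4} + w^{2} + 1 → u + vw^{5} + vw^{3} + vw + v + w^{6} + w^{5} + w^{4} + w^{3} + w^{2} + w + 1
  leading term u: no divisor's leading term divides it; move u to the remainder.
  leading term vw^{5}: subtract (w^{5})·g_2 from vw^{5} + vw^{3} + vw + v + w^{6} + w^{5} + w^{4} + w^{3} + w^{2} + w + 1 → vw^{3} + vw + v + w^{7} + w^{4} + w^{3} + w^{2} + w + 1
  leading term vw^{3}: subtract (w^{3})·g_2 from vw^{3} + vw + v + w^{7} + w^{4} + w^{3} + w^{2} + w + 1 → vw + v + w^{7} + w^{5} + w^{2} + w + 1
  leading term vw: subtract (w)·g_2 from vw + v + w^{7} + w^{5} + w^{2} + w + 1 → v + w^{7} + w^{5} + w^{3} + 1
  leading term v: subtract (1)·g_2 from v + w^{7} + w^{5} + w^{3} + 1 → w^{7} + w^{5} + w^{3} + w^{2} + w
  leading term w^{7}: no divisor's leading term divides it; move w^{7} to the remainder.
  leading term w^{5}: no divisor's leading term divides it; move w^{5} to the remainder.
  leading term w^{3}: no divisor's leading term divides it; move w^{3} to the remainder.
  leading term w^{2}: no divisor's leading term divides it; move w^{2} to the remainder.
  leading term w: no divisor's leading term divides it; move w to the remainder.
  normal form = u + w^{7} + w^{5} + w^{3} + w^{2} + w.
The normal form is nonzero, so p ∉ I. Since p minus its normal form lies in I, I + (p) = I + (r) where r = u + w^{7} + w^{5} + w^{3} + w^{2} + w; decide whether this ideal is the whole ring.
Run Buchberger on G together with r (pairs among the g_i already reduce to 0 since G is a Gröbner basis):
g_1 = uw + u + w^{5} + w^{3} + w, LT = uw.
g_2 = v + w^{2} + w + 1, LT = v.
r = u + w^{7} + w^{5} + w^{3} + w^{2} + w, LT = u.

S(g_1,r): lcm = uw. S = u + w^{8} + w^{6} + w^{5} + w^{4} + w^{2} + w.
  leading term u: subtract (1)·r from u + w^{8} + w^{6} + w^{5} + w^{4} + w^{2} + w → w^{8} + w^{7} + w^{6} + w^{4} + w^{3}
  leading term w^{8}: no divisor's leading term divides it; move w^{8} to the remainder.
  leading term w^{7}: no divisor's leading term divides it; move w^{7} to the remainder.
  leading term w^{6}: no divisor's leading term divides it; move w^{6} to the remainder.
  leading term w^{4}: no divisor's leading term divides it; move w^{4} to the remainder.
  leading term w^{3}: no divisor's leading term divides it; move w^{3} to the remainder.
  remainder w^{8} + w^{7} + w^{6} + w^{4} + w^{3} ≠ 0; add m_4 = w^{8} + w^{7} + w^{6} + w^{4} + w^{3} to the basis.

The other S-polynomials (S(g_1,g_2), S(g_2,r), S(g_1,m_4), S(g_2,m_4), S(r,m_4)) all reduce to 0 modulo the current basis, so we have a Gröbner basis.
Inter-reduce: drop elements whose leading term is divisible by another's, tail-reduce, and make monic.
Reduced Gröbner basis: {u + w^{7} + w^{5} + w^{3} + w^{2} + w, v + w^{2} + w + 1, w^{8} + w^{7} + w^{6} + w^{4} + w^{3}}.
The reduced Gröbner basis of I + (p) is {u + w^{7} + w^{5} + w^{3} + w^{2} + w, v + w^{2} + w + 1, w^{8} + w^{7} + w^{6} + w^{4} + w^{3}} ≠ {1}, a proper ideal, so the enlarged system stays consistent: p is independent of I, with normal form u + w^{7} + w^{5} + w^{3} + w^{2} + w.

uvw + uw + u + v + 1 is independent of I; its normal form modulo I is u + w^{7} + w^{5} + w^{3} + w^{2} + w.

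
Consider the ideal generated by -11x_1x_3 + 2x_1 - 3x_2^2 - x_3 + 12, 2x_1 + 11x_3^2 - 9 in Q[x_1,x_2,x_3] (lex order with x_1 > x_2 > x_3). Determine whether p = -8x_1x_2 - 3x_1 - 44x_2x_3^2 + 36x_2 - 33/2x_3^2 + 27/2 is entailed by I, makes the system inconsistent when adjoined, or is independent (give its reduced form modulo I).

First compute the reduced Gröbner basis of I by Buchberger's algorithm.
f_1 = -11x_1x_3 + 2x_1 - 3x_2^2 - x_3 + 12, LT = x_1x_3.
f_2 = 2x_1 + 11x_3^2 - 9, LT = x_1.

S(f_1,f_2): lcm = x_1x_3. S = -2/11x_1 + 3/11x_2^2 - 11/2x_3^3 + 101/22x_3 - 12/11.
  leading term x_1: subtract (-1/11)·f_2 from -2/11x_1 + 3/11x_2^2 - 11/2x_3^3 + 101/22x_3 - 12/11 → 3/11x_2^2 - 11/2x_3^3 + x_3^2 + 101/22x_3 - 21/11
  leading term x_2^2: no divisor's leading term divides it; move 3/11x_2^2 to the remainder.
  leading term x_3^3: no divisor's leading term divides it; move -11/2x_3^3 to the remainder.
  leading term x_3^2: no divisor's leading term divides it; move x_3^2 to the remainder.
  leading term x_3: no divisor's leading term divides it; move 101/22x_3 to the remainder.
  leading term 1: no divisor's leading term divides it; move -21/11 to the remainder.
  remainder 3/11x_2^2 - 11/2x_3^3 + x_3^2 + 101/22x_3 - 21/11 ≠ 0; add h_3 = 3/11x_2^2 - 11/2x_3^3 + x_3^2 + 101/22x_3 - 21/11 to the basis.

The other S-polynomials (S(f_1,h_3), S(f_2,h_3)) all reduce to 0 modulo the current basis, so we have a Gröbner basis.
Inter-reduce: drop elements whose leading term is divisible by another's, tail-reduce, and make monic.
Reduced Gröbner basis: {x_1 + 11/2x_3^2 - 9/2, x_2^2 - 121/6x_3^3 + 11/3x_3^2 + 101/6x_3 - 7}.
Label its elements g_1 = x_1 + 11/2x_3^2 - 9/2, g_2 = x_2^2 - 121/6x_3^3 + 11/3x_3^2 + 101/6x_3 - 7.

Reduce p = -8x_1x_2 - 3x_1 - 44x_2x_3^2 + 36x_2 - 33/2x_3^2 + 27/2 modulo G:
  leading term x_1x_2: subtract (-8x_2)·g_1 from -8x_1x_2 - 3x_1 - 44x_2x_3^2 + 36x_2 - 33/2x_3^2 + 27/2 → -3x_1 - 33/2x_3^2 + 27/2
  leading term x_1: subtract (-3)·g_1 from -3x_1 - 33/2x_3^2 + 27/2 → 0
  normal form = 0.
Since the normal form is 0, p ∈ I.

-8x_1x_2 - 3x_1 - 44x_2x_3^2 + 36x_2 - 33/2x_3^2 + 27/2 lies in I (it reduces to 0).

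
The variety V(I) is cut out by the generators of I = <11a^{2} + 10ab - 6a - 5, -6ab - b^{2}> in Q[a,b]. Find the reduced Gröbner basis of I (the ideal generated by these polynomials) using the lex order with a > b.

f_1 = 11a^{2} + 10ab - 6a - 5, LT = a^{2}.
f_2 = -6ab - b^{2}, LT = ab.

S(f_1,f_2): lcm = a^{2}b. S = \tfrac{49}{66}ab^{2} - \tfrac{6}{11}ab - \tfrac{5}{11}b.
  reduce S modulo (f_1, f_2):
  remainder -\tfrac{49}{396}b^{3} + \tfrac{1}{11}b^{2} - \tfrac{5}{11}b ≠ 0; add g_3 = -\tfrac{49}{396}b^{3} + \tfrac{1}{11}b^{2} - \tfrac{5}{11}b to the basis.

The other S-polynomials (S(f_1,g_3), S(f_2,g_3)) all reduce to 0 modulo the current basis, so we have a Gröbner basis.

G = {a^{2} - \tfrac{6}{11}a - \tfrac{5}{33}b^{2} - \tfrac{5}{11}, ab + \tfrac{1}{6}b^{2}, b^{3} - \tfrac{36}{49}b^{2} + \tfrac{180}{49}b}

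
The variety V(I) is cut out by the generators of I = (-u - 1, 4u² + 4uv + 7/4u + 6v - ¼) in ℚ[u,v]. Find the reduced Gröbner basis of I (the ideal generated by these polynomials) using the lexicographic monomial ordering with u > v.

f_1 = -u - 1, LT = u.
f_2 = 4u² + 4uv + 7/4u + 6v - ¼, LT = u².

S(f_1,f_2): lcm = u². S = -uv + 9/16u - 3/2v + 1/16.
  leading term uv: subtract (v)·f_1 from -uv + 9/16u - 3/2v + 1/16 → 9/16u - ½v + 1/16
  leading term u: subtract (-9/16)·f_1 from 9/16u - ½v + 1/16 → -½v - ½
  leading term v: no divisor's leading term divides it; move -½v to the remainder.
  leading term 1: no divisor's leading term divides it; move -½ to the remainder.
  remainder -½v - ½ ≠ 0; add g_3 = -½v - ½ to the basis.

The other S-polynomials (S(f_1,g_3), S(f_2,g_3)) all reduce to 0 modulo the current basis, so we have a Gröbner basis.
Inter-reduce: drop elements whose leading term is divisible by another's, tail-reduce, and make monic.

G = {u + 1, v + 1}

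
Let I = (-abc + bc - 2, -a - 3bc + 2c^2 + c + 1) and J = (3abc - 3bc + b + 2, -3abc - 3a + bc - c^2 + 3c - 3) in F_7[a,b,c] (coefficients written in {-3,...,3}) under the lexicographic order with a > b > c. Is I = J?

No, the ideals differ.

Since reduced Gröbner bases are canonical representatives of ideals under a given ordering, it suffices to compute and compare them.
Buchberger on the first generating set:
f_1 = -abc + bc - 2, LT = abc.
f_2 = -a - 3bc + 2c^2 + c + 1, LT = a.

S(f_1,f_2): lcm = abc. S = -3b^2c^2 + 2bc^3 + bc^2 + 2.
  reduce S modulo (f_1, f_2):
  remainder -3b^2c^2 + 2bc^3 + bc^2 + 2 ≠ 0; add g_3 = -3b^2c^2 + 2bc^3 + bc^2 + 2 to the basis.

The other S-polynomials (S(f_1,g_3), S(f_2,g_3)) all reduce to 0 modulo the current basis, so we have a Gröbner basis.
Inter-reduce: drop elements whose leading term is divisible by another's, tail-reduce, and make monic.
Reduced Gröbner basis: {a + 3bc - 2c^2 - c - 1, b^2c^2 - 3bc^3 + 2bc^2 - 3}.

Buchberger on the second generating set:
h_1 = 3abc - 3bc + b + 2, LT = abc.
h_2 = -3abc - 3a + bc - c^2 + 3c - 3, LT = abc.

S(h_1,h_2): lcm = abc. S = -a - 3bc - 2b + 2c^2 + c + 2.
  reduce S modulo (h_1, h_2):
  remainder -a - 3bc - 2b + 2c^2 + c + 2 ≠ 0; add k_3 = -a - 3bc - 2b + 2c^2 + c + 2 to the basis.

S(h_1,k_3): lcm = abc. S = -3b^2c^2 - 2b^2c + 2bc^3 + bc^2 + bc - 2b + 3.
  reduce S modulo (h_1, h_2, k_3):
  remainder -3b^2c^2 - 2b^2c + 2bc^3 + bc^2 + bc - 2b + 3 ≠ 0; add k_4 = -3b^2c^2 - 2b^2c + 2bc^3 + bc^2 + bc - 2b + 3 to the basis.

The other S-polynomials (S(h_2,k_3), S(h_1,k_4), S(h_2,k_4), S(k_3,k_4)) all reduce to 0 modulo the current basis, so we have a Gröbner basis.
Inter-reduce: drop elements whose leading term is divisible by another's, tail-reduce, and make monic.
Reduced Gröbner basis: {a + 3bc + 2b - 2c^2 - c - 2, b^2c^2 + 3b^2c - 3bc^3 + 2bc^2 + 2bc + 3b - 1}.

These differ, so the ideals are not equal.
The same test decides containment: I ⊆ J iff every generator of I reduces to 0 modulo a Gröbner basis of J.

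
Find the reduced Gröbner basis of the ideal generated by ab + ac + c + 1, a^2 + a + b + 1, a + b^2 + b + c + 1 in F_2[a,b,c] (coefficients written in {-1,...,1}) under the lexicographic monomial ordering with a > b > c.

G = {a + b^2 + b + c + 1, b^3 + b^2 + b + 1, b^2c + c, c^2 + c}

Buchberger's algorithm terminates because the ascending chain of leading-term ideals stabilizes.

f_1 = ab + ac + c + 1, LT = ab.
f_2 = a^2 + a + b + 1, LT = a^2.
f_3 = a + b^2 + b + c + 1, LT = a.

S(f_1,f_2): lcm = a^2b. S = a^2c + ab + ac + a + b^2 + b.
  leading term a^2c: subtract (c)·f_2 from a^2c + ab + ac + a + b^2 + b → ab + a + b^2 + bc + b + c
  leading term ab: subtract (1)·f_1 from ab + a + b^2 + bc + b + c → ac + a + b^2 + bc + b + 1
  leading term ac: subtract (c)·f_3 from ac + a + b^2 + bc + b + 1 → a + b^2c + b^2 + b + c^2 + c + 1
  leading term a: subtract (1)·f_3 from a + b^2c + b^2 + b + c^2 + c + 1 → b^2c + c^2
  leading term b^2c: no divisor's leading term divides it; move b^2c to the remainder.
  leading term c^2: no divisor's leading term divides it; move c^2 to the remainder.
  remainder b^2c + c^2 ≠ 0; add g_4 = b^2c + c^2 to the basis.

S(f_1,f_3): lcm = ab. S = ac + b^3 + b^2 + bc + b + c + 1.
  leading term ac: subtract (c)·f_3 from ac + b^3 + b^2 + bc + b + c + 1 → b^3 + b^2c + b^2 + b + c^2 + 1
  leading term b^3: no divisor's leading term divides it; move b^3 to the remainder.
  leading term b^2c: subtract (1)·g_4 from b^2c + b^2 + b + c^2 + 1 → b^2 + b + 1
  leading term b^2: no divisor's leading term divides it; move b^2 to the remainder.
  leading term b: no divisor's leading term divides it; move b to the remainder.
  leading term 1: no divisor's leading term divides it; move 1 to the remainder.
  remainder b^3 + b^2 + b + 1 ≠ 0; add g_5 = b^3 + b^2 + b + 1 to the basis.

S(f_2,f_3): lcm = a^2. S = ab^2 + ab + ac + b + 1.
  leading term ab^2: subtract (b)·f_1 from ab^2 + ab + ac + b + 1 → abc + ab + ac + bc + 1
  leading term abc: subtract (c)·f_1 from abc + ab + ac + bc + 1 → ab + ac^2 + ac + bc + c^2 + c + 1
  leading term ab: subtract (1)·f_1 from ab + ac^2 + ac + bc + c^2 + c + 1 → ac^2 + bc + c^2
  leading term ac^2: subtract (c^2)·f_3 from ac^2 + bc + c^2 → b^2c^2 + bc^2 + bc + c^3
  leading term b^2c^2: subtract (c)·g_4 from b^2c^2 + bc^2 + bc + c^3 → bc^2 + bc
  leading term bc^2: no divisor's leading term divides it; move bc^2 to the remainder.
  leading term bc: no divisor's leading term divides it; move bc to the remainder.
  remainder bc^2 + bc ≠ 0; add g_6 = bc^2 + bc to the basis.

S(g_4,g_5): lcm = b^3c. S = b^2c + bc^2 + bc + c.
  leading term b^2c: subtract (1)·g_4 from b^2c + bc^2 + bc + c → bc^2 + bc + c^2 + c
  leading term bc^2: subtract (1)·g_6 from bc^2 + bc + c^2 + c → c^2 + c
  leading term c^2: no divisor's leading term divides it; move c^2 to the remainder.
  leading term c: no divisor's leading term divides it; move c to the remainder.
  remainder c^2 + c ≠ 0; add g_7 = c^2 + c to the basis.

The other S-polynomials (S(f_1,g_4), S(f_2,g_4), S(f_3,g_4), S(f_1,g_5), S(f_2,g_5), S(f_3,g_5), S(f_1,g_6), S(f_2,g_6), S(f_3,g_6), S(g_4,g_6), S(g_5,g_6), S(f_1,g_7), S(f_2,g_7), S(f_3,g_7), S(g_4,g_7), S(g_5,g_7), S(g_6,g_7)) all reduce to 0 modulo the current basis, so we have a Gröbner basis.
Inter-reduce: drop elements whose leading term is divisible by another's, tail-reduce, and make monic.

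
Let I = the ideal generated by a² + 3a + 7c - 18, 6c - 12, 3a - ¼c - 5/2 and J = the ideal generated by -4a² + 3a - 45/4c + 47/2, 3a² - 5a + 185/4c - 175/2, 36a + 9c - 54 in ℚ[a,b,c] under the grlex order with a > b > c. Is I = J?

No, the ideals differ.

Equality of ideals is decidable: compute both reduced Gröbner bases (unique for the ordering) and check whether they agree.
Buchberger on the first generating set:
f_1 = a² + 3a + 7c - 18, LT = a².
f_2 = 6c - 12, LT = c.
f_3 = 3a - ¼c - 5/2, LT = a.

The S-polynomials (S(f_1,f_2), S(f_1,f_3), S(f_2,f_3)) all reduce to 0 modulo the current basis, so we have a Gröbner basis.
Inter-reduce: drop elements whose leading term is divisible by another's, tail-reduce, and make monic.
Reduced Gröbner basis: {a - 1, c - 2}.

Buchberger on the second generating set:
h_1 = -4a² + 3a - 45/4c + 47/2, LT = a².
h_2 = 3a² - 5a + 185/4c - 175/2, LT = a².
h_3 = 36a + 9c - 54, LT = a.

S(h_1,h_2): lcm = a². S = 11/12a - 605/48c + 559/24.
  reduce S modulo (h_1, h_2, h_3):
  remainder -77/6c + 74/3 ≠ 0; add k_4 = -77/6c + 74/3 to the basis.

S(h_1,h_3): lcm = a². S = -¼ac + ¾a + 45/16c - 47/8.
  reduce S modulo (h_1, h_2, h_3, k_4):
  remainder -4611/23716 ≠ 0; add k_5 = -4611/23716 to the basis.

The other S-polynomials (S(h_2,h_3), S(h_1,k_4), S(h_2,k_4), S(h_3,k_4), S(h_1,k_5), S(h_2,k_5), S(h_3,k_5), S(k_4,k_5)) all reduce to 0 modulo the current basis, so we have a Gröbner basis.
Inter-reduce: drop elements whose leading term is divisible by another's, tail-reduce, and make monic.
Reduced Gröbner basis: {1}.

Since the reduced bases disagree, the two ideals are not the same.
The same test decides containment: I ⊆ J iff every generator of I reduces to 0 modulo a Gröbner basis of J.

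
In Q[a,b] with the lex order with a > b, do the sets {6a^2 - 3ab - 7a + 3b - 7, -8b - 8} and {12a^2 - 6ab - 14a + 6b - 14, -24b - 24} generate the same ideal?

Yes, the ideals are equal.

Equality of ideals is decidable: compute both reduced Gröbner bases (unique for the ordering) and check whether they agree.
Buchberger on the first generating set:
f_1 = 6a^2 - 3ab - 7a + 3b - 7, LT = a^2.
f_2 = -8b - 8, LT = b.

The S-polynomials (S(f_1,f_2)) all reduce to 0 modulo the current basis, so we have a Gröbner basis.
Inter-reduce: drop elements whose leading term is divisible by another's, tail-reduce, and make monic.
Reduced Gröbner basis: {a^2 - 2/3a - 5/3, b + 1}.

Buchberger on the second generating set:
h_1 = 12a^2 - 6ab - 14a + 6b - 14, LT = a^2.
h_2 = -24b - 24, LT = b.

The S-polynomials (S(h_1,h_2)) all reduce to 0 modulo the current basis, so we have a Gröbner basis.
Inter-reduce: drop elements whose leading term is divisible by another's, tail-reduce, and make monic.
Reduced Gröbner basis: {a^2 - 2/3a - 5/3, b + 1}.

The two bases agree; hence the ideals are identical.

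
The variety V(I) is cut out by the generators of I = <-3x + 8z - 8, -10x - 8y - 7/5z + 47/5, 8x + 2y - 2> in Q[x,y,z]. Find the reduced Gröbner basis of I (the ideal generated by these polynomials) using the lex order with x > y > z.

f_1 = -3x + 8z - 8, LT = x.
f_2 = -10x - 8y - 7/5z + 47/5, LT = x.
f_3 = 8x + 2y - 2, LT = x.

S(f_1,f_2): lcm = x. S = -4/5y - 421/150z + 541/150.
  leading term y: no divisor's leading term divides it; move -4/5y to the remainder.
  leading term z: no divisor's leading term divides it; move -421/150z to the remainder.
  leading term 1: no divisor's leading term divides it; move 541/150 to the remainder.
  remainder -4/5y - 421/150z + 541/150 ≠ 0; add g_4 = -4/5y - 421/150z + 541/150 to the basis.

S(f_1,f_3): lcm = x. S = -1/4y - 8/3z + 35/12.
  leading term y: subtract (5/16)·g_4 from -1/4y - 8/3z + 35/12 → -859/480z + 859/480
  leading term z: no divisor's leading term divides it; move -859/480z to the remainder.
  leading term 1: no divisor's leading term divides it; move 859/480 to the remainder.
  remainder -859/480z + 859/480 ≠ 0; add g_5 = -859/480z + 859/480 to the basis.

The other S-polynomials (S(f_2,f_3), S(f_1,g_4), S(f_2,g_4), S(f_3,g_4), S(f_1,g_5), S(f_2,g_5), S(f_3,g_5), S(g_4,g_5)) all reduce to 0 modulo the current basis, so we have a Gröbner basis.
Inter-reduce: drop elements whose leading term is divisible by another's, tail-reduce, and make monic.

G = {x, y - 1, z - 1}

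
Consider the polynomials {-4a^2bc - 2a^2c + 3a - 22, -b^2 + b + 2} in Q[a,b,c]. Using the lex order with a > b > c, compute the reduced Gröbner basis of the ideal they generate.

f_1 = -4a^2bc - 2a^2c + 3a - 22, LT = a^2bc.
f_2 = -b^2 + b + 2, LT = b^2.

S(f_1,f_2): lcm = a^2b^2c. S = 3/2a^2bc + 2a^2c - 3/4ab + 11/2b.
  leading term a^2bc: subtract (-3/8)·f_1 from 3/2a^2bc + 2a^2c - 3/4ab + 11/2b → 5/4a^2c - 3/4ab + 9/8a + 11/2b - 33/4
  leading term a^2c: no divisor's leading term divides it; move 5/4a^2c to the remainder.
  leading term ab: no divisor's leading term divides it; move -3/4ab to the remainder.
  leading term a: no divisor's leading term divides it; move 9/8a to the remainder.
  leading term b: no divisor's leading term divides it; move 11/2b to the remainder.
  leading term 1: no divisor's leading term divides it; move -33/4 to the remainder.
  remainder 5/4a^2c - 3/4ab + 9/8a + 11/2b - 33/4 ≠ 0; add g_3 = 5/4a^2c - 3/4ab + 9/8a + 11/2b - 33/4 to the basis.

S(f_1,g_3): lcm = a^2bc. S = 1/2a^2c + 3/5ab^2 - 9/10ab - 3/4a - 22/5b^2 + 33/5b + 11/2.
  leading term a^2c: subtract (2/5)·g_3 from 1/2a^2c + 3/5ab^2 - 9/10ab - 3/4a - 22/5b^2 + 33/5b + 11/2 → 3/5ab^2 - 3/5ab - 6/5a - 22/5b^2 + 22/5b + 44/5
  leading term ab^2: subtract (-3/5a)·f_2 from 3/5ab^2 - 3/5ab - 6/5a - 22/5b^2 + 22/5b + 44/5 → -22/5b^2 + 22/5b + 44/5
  leading term b^2: subtract (22/5)·f_2 from -22/5b^2 + 22/5b + 44/5 → 0
  remainder 0.

S(f_2,g_3): leading monomials are coprime, so the S-polynomial reduces to 0 (Buchberger's first criterion).
Every S-polynomial of the final basis reduces to 0, so we have a Gröbner basis.
Inter-reduce: drop elements whose leading term is divisible by another's, tail-reduce, and make monic.

G = {a^2c - 3/5ab + 9/10a + 22/5b - 33/5, b^2 - b - 2}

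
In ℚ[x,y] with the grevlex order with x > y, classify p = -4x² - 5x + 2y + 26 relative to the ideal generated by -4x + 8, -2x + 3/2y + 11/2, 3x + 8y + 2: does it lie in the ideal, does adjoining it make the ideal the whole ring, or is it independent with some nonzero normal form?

First compute the reduced Gröbner basis of I by Buchberger's algorithm.
f_1 = -4x + 8, LT = x.
f_2 = -2x + 3/2y + 11/2, LT = x.
f_3 = 3x + 8y + 2, LT = x.

S(f_1,f_2): lcm = x. S = ¾y + ¾.
  leading term y: no divisor's leading term divides it; move ¾y to the remainder.
  leading term 1: no divisor's leading term divides it; move ¾ to the remainder.
  remainder ¾y + ¾ ≠ 0; add h_4 = ¾y + ¾ to the basis.

The other S-polynomials (S(f_1,f_3), S(f_2,f_3), S(f_1,h_4), S(f_2,h_4), S(f_3,h_4)) all reduce to 0 modulo the current basis, so we have a Gröbner basis.
Inter-reduce: drop elements whose leading term is divisible by another's, tail-reduce, and make monic.
Reduced Gröbner basis: {x - 2, y + 1}.
Label its elements g_1 = x - 2, g_2 = y + 1.

Reduce p = -4x² - 5x + 2y + 26 modulo G:
  leading term x²: subtract (-4x)·g_1 from -4x² - 5x + 2y + 26 → -13x + 2y + 26
  leading term x: subtract (-13)·g_1 from -13x + 2y + 26 → 2y
  leading term y: subtract (2)·g_2 from 2y → -2
  leading term 1: no divisor's leading term divides it; move -2 to the remainder.
  normal form = -2.
The normal form is nonzero, so p ∉ I. Since p minus its normal form lies in I, I + (p) = I + (r) where r = -2; decide whether this ideal is the whole ring.
Here r = -2 is a nonzero constant, hence a unit: 1 ∈ I + (p), the Gröbner basis of I + (p) is {1}, and the enlarged system has no common solution — adjoining p is inconsistent.

Adjoining -4x² - 5x + 2y + 26 makes the ideal the whole ring: the system is inconsistent.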